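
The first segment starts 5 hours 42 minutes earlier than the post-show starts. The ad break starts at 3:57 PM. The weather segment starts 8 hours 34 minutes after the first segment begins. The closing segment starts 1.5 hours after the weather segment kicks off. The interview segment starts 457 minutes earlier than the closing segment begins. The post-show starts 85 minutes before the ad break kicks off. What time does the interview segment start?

11:17 AM

The post-show starts at 3:57 PM − 85 min = 2:32 PM.
The first segment starts at 2:32 PM − 342 min = 8:50 AM.
The weather segment starts at 8:50 AM + 514 min = 5:24 PM.
The closing segment starts at 5:24 PM + 90 min = 6:54 PM.
The interview segment starts at 6:54 PM − 457 min = 11:17 AM.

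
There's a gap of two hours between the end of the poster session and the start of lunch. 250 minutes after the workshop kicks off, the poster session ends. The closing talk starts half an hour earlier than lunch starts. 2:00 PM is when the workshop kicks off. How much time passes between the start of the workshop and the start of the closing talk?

The poster session ends at 2:00 PM + 250 min = 6:10 PM.
Lunch starts at 6:10 PM + 120 min = 8:10 PM.
The closing talk starts at 8:10 PM − 30 min = 7:40 PM.
From 2:00 PM to 7:40 PM is 5 h 40 min.

5 h 40 min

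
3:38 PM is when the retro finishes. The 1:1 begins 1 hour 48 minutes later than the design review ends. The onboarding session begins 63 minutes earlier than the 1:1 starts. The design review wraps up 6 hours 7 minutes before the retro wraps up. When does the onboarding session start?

The design review ends at 3:38 PM − 367 min = 9:31 AM.
The 1:1 starts at 9:31 AM + 108 min = 11:19 AM.
The onboarding session starts at 11:19 AM − 63 min = 10:16 AM.

10:16 AM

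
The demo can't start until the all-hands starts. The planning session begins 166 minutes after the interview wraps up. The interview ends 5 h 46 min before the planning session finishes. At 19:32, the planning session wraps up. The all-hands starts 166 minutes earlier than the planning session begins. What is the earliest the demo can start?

The interview ends at 19:32 − 346 min = 13:46.
The planning session starts at 13:46 + 166 min = 16:32.
The all-hands starts at 16:32 − 166 min = 13:46.
The demo is bounded by the all-hands, so the earliest it can start is 13:46.

13:46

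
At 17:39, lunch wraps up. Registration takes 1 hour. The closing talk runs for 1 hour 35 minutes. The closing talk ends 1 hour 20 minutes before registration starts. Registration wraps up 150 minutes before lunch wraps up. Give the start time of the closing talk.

Registration ends at 17:39 − 150 min = 15:09.
Registration starts at 15:09 − 60 min = 14:09.
The closing talk ends at 14:09 − 80 min = 12:49.
The closing talk starts at 12:49 − 95 min = 11:14.

11:14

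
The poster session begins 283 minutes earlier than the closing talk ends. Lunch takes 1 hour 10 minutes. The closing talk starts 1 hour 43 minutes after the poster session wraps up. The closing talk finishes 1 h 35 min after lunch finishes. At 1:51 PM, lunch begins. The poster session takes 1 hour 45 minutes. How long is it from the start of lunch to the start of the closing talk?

Lunch ends at 1:51 PM + 70 min = 3:01 PM.
The closing talk ends at 3:01 PM + 95 min = 4:36 PM.
The poster session starts at 4:36 PM − 283 min = 11:53 AM.
The poster session ends at 11:53 AM + 105 min = 1:38 PM.
The closing talk starts at 1:38 PM + 103 min = 3:21 PM.
From 1:51 PM to 3:21 PM is an hour and a half.

an hour and a half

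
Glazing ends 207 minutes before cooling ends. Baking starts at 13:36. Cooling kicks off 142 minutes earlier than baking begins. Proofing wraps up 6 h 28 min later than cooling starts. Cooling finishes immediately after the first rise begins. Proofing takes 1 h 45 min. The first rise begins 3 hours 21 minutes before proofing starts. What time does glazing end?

09:09

Cooling starts at 13:36 − 142 min = 11:14.
Proofing ends at 11:14 + 388 min = 17:42.
Proofing starts at 17:42 − 105 min = 15:57.
The first rise starts at 15:57 − 201 min = 12:36.
So cooling ends at 12:36.
Glazing ends at 12:36 − 207 min = 09:09.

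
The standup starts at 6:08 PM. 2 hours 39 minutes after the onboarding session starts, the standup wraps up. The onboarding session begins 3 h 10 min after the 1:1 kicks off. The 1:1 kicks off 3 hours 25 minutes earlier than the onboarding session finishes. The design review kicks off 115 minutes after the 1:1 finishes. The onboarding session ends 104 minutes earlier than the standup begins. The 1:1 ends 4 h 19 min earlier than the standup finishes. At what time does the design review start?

The onboarding session ends at 6:08 PM − 104 min = 4:24 PM.
The 1:1 starts at 4:24 PM − 205 min = 12:59 PM.
The onboarding session starts at 12:59 PM + 190 min = 4:09 PM.
The standup ends at 4:09 PM + 159 min = 6:48 PM.
The 1:1 ends at 6:48 PM − 259 min = 2:29 PM.
The design review starts at 2:29 PM + 115 min = 4:24 PM.

4:24 PM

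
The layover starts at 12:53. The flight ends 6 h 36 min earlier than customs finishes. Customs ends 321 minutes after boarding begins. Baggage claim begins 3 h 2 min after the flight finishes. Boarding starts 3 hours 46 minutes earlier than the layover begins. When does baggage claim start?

Boarding starts at 12:53 − 226 min = 09:07.
Customs ends at 09:07 + 321 min = 14:28.
The flight ends at 14:28 − 396 min = 07:52.
Baggage claim starts at 07:52 + 182 min = 10:54.

10:54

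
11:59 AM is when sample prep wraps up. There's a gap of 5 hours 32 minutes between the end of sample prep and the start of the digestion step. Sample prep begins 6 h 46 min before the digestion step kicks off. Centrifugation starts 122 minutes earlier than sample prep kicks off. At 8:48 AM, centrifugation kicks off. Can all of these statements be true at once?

No

The digestion step starts at 11:59 AM + 332 min = 5:31 PM.
Sample prep starts at 5:31 PM − 406 min = 10:45 AM.
Centrifugation starts at 10:45 AM − 122 min = 8:43 AM.
But centrifugation is also said to start at 8:48 AM — a 5-minute conflict.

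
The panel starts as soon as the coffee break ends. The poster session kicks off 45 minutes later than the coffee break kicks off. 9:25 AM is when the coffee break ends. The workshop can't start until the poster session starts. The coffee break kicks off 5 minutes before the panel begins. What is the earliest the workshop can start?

The panel starts at 9:25 AM.
The coffee break starts at 9:25 AM − 5 min = 9:20 AM.
The poster session starts at 9:20 AM + 45 min = 10:05 AM.
The workshop is bounded by the poster session, so the earliest it can start is 10:05 AM.

10:05 AM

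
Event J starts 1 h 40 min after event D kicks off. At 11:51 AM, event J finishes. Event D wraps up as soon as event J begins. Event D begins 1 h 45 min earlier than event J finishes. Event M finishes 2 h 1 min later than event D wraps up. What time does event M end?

1:47 PM

Event D starts at 11:51 AM − 105 min = 10:06 AM.
Event J starts at 10:06 AM + 100 min = 11:46 AM.
So event D ends at 11:46 AM.
Event M ends at 11:46 AM + 121 min = 1:47 PM.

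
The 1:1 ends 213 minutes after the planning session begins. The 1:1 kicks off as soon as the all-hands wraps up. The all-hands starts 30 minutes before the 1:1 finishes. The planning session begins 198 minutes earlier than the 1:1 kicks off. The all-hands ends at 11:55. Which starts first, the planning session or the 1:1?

the planning session

The 1:1 starts at 11:55.
The planning session starts at 11:55 − 198 min = 08:37.
The planning session starts at 08:37 and the 1:1 starts at 11:55, so the planning session is first.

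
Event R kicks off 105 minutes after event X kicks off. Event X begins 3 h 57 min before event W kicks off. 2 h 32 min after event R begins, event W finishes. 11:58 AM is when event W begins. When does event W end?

12:18 PM

Event X starts at 11:58 AM − 237 min = 8:01 AM.
Event R starts at 8:01 AM + 105 min = 9:46 AM.
Event W ends at 9:46 AM + 152 min = 12:18 PM.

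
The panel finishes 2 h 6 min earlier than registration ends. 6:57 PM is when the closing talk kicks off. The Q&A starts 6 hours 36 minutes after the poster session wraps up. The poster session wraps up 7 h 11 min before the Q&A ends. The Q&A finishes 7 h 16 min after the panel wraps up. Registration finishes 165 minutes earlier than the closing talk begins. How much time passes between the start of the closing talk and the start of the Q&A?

1 hour 50 minutes

Registration ends at 6:57 PM − 165 min = 4:12 PM.
The panel ends at 4:12 PM − 126 min = 2:06 PM.
The Q&A ends at 2:06 PM + 436 min = 9:22 PM.
The poster session ends at 9:22 PM − 431 min = 2:11 PM.
The Q&A starts at 2:11 PM + 396 min = 8:47 PM.
From 6:57 PM to 8:47 PM is 1 hour 50 minutes.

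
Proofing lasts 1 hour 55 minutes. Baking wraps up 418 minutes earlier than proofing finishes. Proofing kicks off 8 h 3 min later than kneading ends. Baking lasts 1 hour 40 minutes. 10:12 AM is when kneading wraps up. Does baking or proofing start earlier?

baking

Proofing starts at 10:12 AM + 483 min = 6:15 PM.
Proofing ends at 6:15 PM + 115 min = 8:10 PM.
Baking ends at 8:10 PM − 418 min = 1:12 PM.
Baking starts at 1:12 PM − 100 min = 11:32 AM.
Baking starts at 11:32 AM and proofing starts at 6:15 PM, so baking is first.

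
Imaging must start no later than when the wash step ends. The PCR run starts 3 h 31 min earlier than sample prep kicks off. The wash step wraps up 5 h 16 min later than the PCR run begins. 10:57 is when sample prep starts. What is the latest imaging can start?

The PCR run starts at 10:57 − 211 min = 07:26.
The wash step ends at 07:26 + 316 min = 12:42.
Imaging is bounded by the wash step, so the latest it can start is 12:42.

12:42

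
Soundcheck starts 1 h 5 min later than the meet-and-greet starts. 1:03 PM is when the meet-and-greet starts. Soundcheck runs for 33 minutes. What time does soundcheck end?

Soundcheck starts at 1:03 PM + 65 min = 2:08 PM.
Soundcheck ends at 2:08 PM + 33 min = 2:41 PM.

2:41 PM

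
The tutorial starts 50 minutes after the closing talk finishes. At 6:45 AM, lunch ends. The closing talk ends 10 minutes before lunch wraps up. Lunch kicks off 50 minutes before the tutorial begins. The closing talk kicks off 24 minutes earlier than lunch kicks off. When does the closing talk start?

The closing talk ends at 6:45 AM − 10 min = 6:35 AM.
The tutorial starts at 6:35 AM + 50 min = 7:25 AM.
Lunch starts at 7:25 AM − 50 min = 6:35 AM.
The closing talk starts at 6:35 AM − 24 min = 6:11 AM.

6:11 AM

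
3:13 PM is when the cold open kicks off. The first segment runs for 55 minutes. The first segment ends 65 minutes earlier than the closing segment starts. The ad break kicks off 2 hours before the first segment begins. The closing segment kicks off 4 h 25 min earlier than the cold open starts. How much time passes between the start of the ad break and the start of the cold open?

8 hours 25 minutes

The closing segment starts at 3:13 PM − 265 min = 10:48 AM.
The first segment ends at 10:48 AM − 65 min = 9:43 AM.
The first segment starts at 9:43 AM − 55 min = 8:48 AM.
The ad break starts at 8:48 AM − 120 min = 6:48 AM.
From 6:48 AM to 3:13 PM is 8 hours 25 minutes.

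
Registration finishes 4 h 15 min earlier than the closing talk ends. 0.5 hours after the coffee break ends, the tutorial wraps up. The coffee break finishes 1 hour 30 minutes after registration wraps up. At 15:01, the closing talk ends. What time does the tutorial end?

12:46

Registration ends at 15:01 − 255 min = 10:46.
The coffee break ends at 10:46 + 90 min = 12:16.
The tutorial ends at 12:16 + 30 min = 12:46.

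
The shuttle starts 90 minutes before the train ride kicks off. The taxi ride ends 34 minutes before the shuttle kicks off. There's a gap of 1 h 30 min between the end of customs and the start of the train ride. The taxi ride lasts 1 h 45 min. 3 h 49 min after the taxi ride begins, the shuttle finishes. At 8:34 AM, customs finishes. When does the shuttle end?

10:04 AM

The train ride starts at 8:34 AM + 90 min = 10:04 AM.
The shuttle starts at 10:04 AM − 90 min = 8:34 AM.
The taxi ride ends at 8:34 AM − 34 min = 8:00 AM.
The taxi ride starts at 8:00 AM − 105 min = 6:15 AM.
The shuttle ends at 6:15 AM + 229 min = 10:04 AM.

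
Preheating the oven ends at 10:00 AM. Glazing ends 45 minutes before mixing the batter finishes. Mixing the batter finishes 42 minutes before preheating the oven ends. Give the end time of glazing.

8:33 AM

Mixing the batter ends at 10:00 AM − 42 min = 9:18 AM.
Glazing ends at 9:18 AM − 45 min = 8:33 AM.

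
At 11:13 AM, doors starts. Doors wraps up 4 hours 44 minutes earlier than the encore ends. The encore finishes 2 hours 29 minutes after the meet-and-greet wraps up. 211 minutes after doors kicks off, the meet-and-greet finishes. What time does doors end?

12:29 PM

The meet-and-greet ends at 11:13 AM + 211 min = 2:44 PM.
The encore ends at 2:44 PM + 149 min = 5:13 PM.
Doors ends at 5:13 PM − 284 min = 12:29 PM.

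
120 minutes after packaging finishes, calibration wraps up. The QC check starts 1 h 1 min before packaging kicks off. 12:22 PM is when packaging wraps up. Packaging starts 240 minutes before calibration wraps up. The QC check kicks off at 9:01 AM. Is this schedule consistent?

No

Calibration ends at 12:22 PM + 120 min = 2:22 PM.
Packaging starts at 2:22 PM − 240 min = 10:22 AM.
The QC check starts at 10:22 AM − 61 min = 9:21 AM.
But the QC check is also said to start at 9:01 AM — a 20-minute conflict.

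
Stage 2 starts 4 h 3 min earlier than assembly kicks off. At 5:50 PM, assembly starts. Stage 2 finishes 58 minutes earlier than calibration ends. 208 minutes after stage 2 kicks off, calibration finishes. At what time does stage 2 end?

4:17 PM

Stage 2 starts at 5:50 PM − 243 min = 1:47 PM.
Calibration ends at 1:47 PM + 208 min = 5:15 PM.
Stage 2 ends at 5:15 PM − 58 min = 4:17 PM.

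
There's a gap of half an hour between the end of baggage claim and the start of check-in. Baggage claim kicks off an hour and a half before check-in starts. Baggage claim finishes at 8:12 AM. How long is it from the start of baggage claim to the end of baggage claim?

1 hour

Check-in starts at 8:12 AM + 30 min = 8:42 AM.
Baggage claim starts at 8:42 AM − 90 min = 7:12 AM.
From 7:12 AM to 8:12 AM is 1 hour.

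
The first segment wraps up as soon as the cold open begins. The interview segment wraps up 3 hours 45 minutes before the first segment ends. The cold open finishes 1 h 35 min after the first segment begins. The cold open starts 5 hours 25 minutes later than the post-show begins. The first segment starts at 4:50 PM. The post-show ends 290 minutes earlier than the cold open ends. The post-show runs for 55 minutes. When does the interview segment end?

The cold open ends at 4:50 PM + 95 min = 6:25 PM.
The post-show ends at 6:25 PM − 290 min = 1:35 PM.
The post-show starts at 1:35 PM − 55 min = 12:40 PM.
The cold open starts at 12:40 PM + 325 min = 6:05 PM.
So the first segment ends at 6:05 PM.
The interview segment ends at 6:05 PM − 225 min = 2:20 PM.

2:20 PM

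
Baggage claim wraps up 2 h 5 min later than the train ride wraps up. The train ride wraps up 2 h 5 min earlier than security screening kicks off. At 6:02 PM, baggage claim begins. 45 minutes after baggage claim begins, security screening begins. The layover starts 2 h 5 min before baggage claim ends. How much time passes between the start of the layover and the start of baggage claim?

80 minutes

Security screening starts at 6:02 PM + 45 min = 6:47 PM.
The train ride ends at 6:47 PM − 125 min = 4:42 PM.
Baggage claim ends at 4:42 PM + 125 min = 6:47 PM.
The layover starts at 6:47 PM − 125 min = 4:42 PM.
From 4:42 PM to 6:02 PM is 80 minutes.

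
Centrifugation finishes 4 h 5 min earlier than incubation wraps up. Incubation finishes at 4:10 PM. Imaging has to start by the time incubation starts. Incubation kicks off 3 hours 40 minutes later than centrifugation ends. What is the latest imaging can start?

3:45 PM

Centrifugation ends at 4:10 PM − 245 min = 12:05 PM.
Incubation starts at 12:05 PM + 220 min = 3:45 PM.
Imaging is bounded by incubation, so the latest it can start is 3:45 PM.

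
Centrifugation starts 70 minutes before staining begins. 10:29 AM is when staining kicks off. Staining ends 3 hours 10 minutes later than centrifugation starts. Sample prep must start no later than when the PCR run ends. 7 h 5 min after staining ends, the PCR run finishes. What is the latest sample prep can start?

7:34 PM

Centrifugation starts at 10:29 AM − 70 min = 9:19 AM.
Staining ends at 9:19 AM + 190 min = 12:29 PM.
The PCR run ends at 12:29 PM + 425 min = 7:34 PM.
Sample prep is bounded by the PCR run, so the latest it can start is 7:34 PM.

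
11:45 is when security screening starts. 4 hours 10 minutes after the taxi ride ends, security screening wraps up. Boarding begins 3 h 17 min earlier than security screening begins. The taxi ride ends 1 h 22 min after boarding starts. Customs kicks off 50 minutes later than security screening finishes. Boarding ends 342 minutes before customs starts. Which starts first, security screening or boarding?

boarding

Boarding starts at 11:45 − 197 min = 08:28.
Security screening starts at 11:45 and boarding starts at 08:28, so boarding is first.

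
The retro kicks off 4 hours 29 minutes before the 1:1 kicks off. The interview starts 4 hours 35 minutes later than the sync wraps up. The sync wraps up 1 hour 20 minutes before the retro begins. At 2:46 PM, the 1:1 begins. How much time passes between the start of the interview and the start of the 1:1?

1 h 14 min

The retro starts at 2:46 PM − 269 min = 10:17 AM.
The sync ends at 10:17 AM − 80 min = 8:57 AM.
The interview starts at 8:57 AM + 275 min = 1:32 PM.
From 1:32 PM to 2:46 PM is 1 h 14 min.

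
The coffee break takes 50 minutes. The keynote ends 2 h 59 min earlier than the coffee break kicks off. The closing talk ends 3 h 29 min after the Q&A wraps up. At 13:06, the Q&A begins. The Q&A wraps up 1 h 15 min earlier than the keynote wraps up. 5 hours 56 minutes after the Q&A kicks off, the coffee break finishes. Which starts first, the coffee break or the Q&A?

the Q&A

The coffee break ends at 13:06 + 356 min = 19:02.
The coffee break starts at 19:02 − 50 min = 18:12.
The coffee break starts at 18:12 and the Q&A starts at 13:06, so the Q&A is first.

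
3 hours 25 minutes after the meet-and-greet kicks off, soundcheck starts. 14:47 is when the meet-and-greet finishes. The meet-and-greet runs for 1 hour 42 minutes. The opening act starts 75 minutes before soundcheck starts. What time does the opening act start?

The meet-and-greet starts at 14:47 − 102 min = 13:05.
Soundcheck starts at 13:05 + 205 min = 16:30.
The opening act starts at 16:30 − 75 min = 15:15.

15:15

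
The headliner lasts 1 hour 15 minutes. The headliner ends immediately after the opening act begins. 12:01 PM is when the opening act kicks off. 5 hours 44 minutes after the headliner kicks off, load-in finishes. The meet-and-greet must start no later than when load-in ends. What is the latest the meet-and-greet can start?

4:30 PM

The headliner ends at 12:01 PM.
The headliner starts at 12:01 PM − 75 min = 10:46 AM.
Load-in ends at 10:46 AM + 344 min = 4:30 PM.
The meet-and-greet is bounded by load-in, so the latest it can start is 4:30 PM.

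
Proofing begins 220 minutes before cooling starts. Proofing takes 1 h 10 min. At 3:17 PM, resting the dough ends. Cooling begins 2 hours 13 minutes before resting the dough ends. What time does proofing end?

10:34 AM

Cooling starts at 3:17 PM − 133 min = 1:04 PM.
Proofing starts at 1:04 PM − 220 min = 9:24 AM.
Proofing ends at 9:24 AM + 70 min = 10:34 AM.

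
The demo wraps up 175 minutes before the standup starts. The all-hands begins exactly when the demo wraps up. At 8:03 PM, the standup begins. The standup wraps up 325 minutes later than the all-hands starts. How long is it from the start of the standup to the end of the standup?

2 hours 30 minutes

The demo ends at 8:03 PM − 175 min = 5:08 PM.
So the all-hands starts at 5:08 PM.
The standup ends at 5:08 PM + 325 min = 10:33 PM.
From 8:03 PM to 10:33 PM is 2 hours 30 minutes.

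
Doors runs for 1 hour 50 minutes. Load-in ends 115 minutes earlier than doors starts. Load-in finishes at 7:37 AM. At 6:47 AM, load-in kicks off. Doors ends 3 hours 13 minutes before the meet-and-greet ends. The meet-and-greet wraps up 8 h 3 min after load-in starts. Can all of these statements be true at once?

No

The meet-and-greet ends at 6:47 AM + 483 min = 2:50 PM.
Doors ends at 2:50 PM − 193 min = 11:37 AM.
Doors starts at 11:37 AM − 110 min = 9:47 AM.
Load-in ends at 9:47 AM − 115 min = 7:52 AM.
But load-in is also said to end at 7:37 AM — a 15-minute conflict.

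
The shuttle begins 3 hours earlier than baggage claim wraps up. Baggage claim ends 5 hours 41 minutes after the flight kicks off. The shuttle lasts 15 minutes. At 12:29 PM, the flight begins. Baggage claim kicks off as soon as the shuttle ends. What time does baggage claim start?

Baggage claim ends at 12:29 PM + 341 min = 6:10 PM.
The shuttle starts at 6:10 PM − 180 min = 3:10 PM.
The shuttle ends at 3:10 PM + 15 min = 3:25 PM.
So baggage claim starts at 3:25 PM.

3:25 PM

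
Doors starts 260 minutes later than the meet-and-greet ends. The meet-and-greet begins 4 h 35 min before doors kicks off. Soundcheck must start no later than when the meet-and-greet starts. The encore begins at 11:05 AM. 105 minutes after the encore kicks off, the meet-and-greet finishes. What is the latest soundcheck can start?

The meet-and-greet ends at 11:05 AM + 105 min = 12:50 PM.
Doors starts at 12:50 PM + 260 min = 5:10 PM.
The meet-and-greet starts at 5:10 PM − 275 min = 12:35 PM.
Soundcheck is bounded by the meet-and-greet, so the latest it can start is 12:35 PM.

12:35 PM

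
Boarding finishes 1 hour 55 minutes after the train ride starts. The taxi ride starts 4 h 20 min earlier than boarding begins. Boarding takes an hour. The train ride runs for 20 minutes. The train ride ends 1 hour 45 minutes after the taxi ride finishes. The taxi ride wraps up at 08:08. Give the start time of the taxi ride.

The train ride ends at 08:08 + 105 min = 09:53.
The train ride starts at 09:53 − 20 min = 09:33.
Boarding ends at 09:33 + 115 min = 11:28.
Boarding starts at 11:28 − 60 min = 10:28.
The taxi ride starts at 10:28 − 260 min = 06:08.

06:08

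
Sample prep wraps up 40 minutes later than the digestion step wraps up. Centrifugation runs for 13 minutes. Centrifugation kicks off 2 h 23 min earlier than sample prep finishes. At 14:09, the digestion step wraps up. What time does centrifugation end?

Sample prep ends at 14:09 + 40 min = 14:49.
Centrifugation starts at 14:49 − 143 min = 12:26.
Centrifugation ends at 12:26 + 13 min = 12:39.

12:39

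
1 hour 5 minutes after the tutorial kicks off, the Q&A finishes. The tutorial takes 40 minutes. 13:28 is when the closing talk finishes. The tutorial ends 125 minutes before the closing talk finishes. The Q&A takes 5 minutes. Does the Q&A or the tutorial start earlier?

The tutorial ends at 13:28 − 125 min = 11:23.
The tutorial starts at 11:23 − 40 min = 10:43.
The Q&A ends at 10:43 + 65 min = 11:48.
The Q&A starts at 11:48 − 5 min = 11:43.
The Q&A starts at 11:43 and the tutorial starts at 10:43, so the tutorial is first.

the tutorial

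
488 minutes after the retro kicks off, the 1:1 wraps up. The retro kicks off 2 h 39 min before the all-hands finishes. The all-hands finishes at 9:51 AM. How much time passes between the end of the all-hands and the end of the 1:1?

The retro starts at 9:51 AM − 159 min = 7:12 AM.
The 1:1 ends at 7:12 AM + 488 min = 3:20 PM.
From 9:51 AM to 3:20 PM is 5 h 29 min.

5 h 29 min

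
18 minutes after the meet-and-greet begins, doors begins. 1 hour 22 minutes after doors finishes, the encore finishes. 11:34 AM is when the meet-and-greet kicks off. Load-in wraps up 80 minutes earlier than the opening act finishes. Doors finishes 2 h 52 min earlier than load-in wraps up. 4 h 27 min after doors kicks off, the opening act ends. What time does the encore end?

Doors starts at 11:34 AM + 18 min = 11:52 AM.
The opening act ends at 11:52 AM + 267 min = 4:19 PM.
Load-in ends at 4:19 PM − 80 min = 2:59 PM.
Doors ends at 2:59 PM − 172 min = 12:07 PM.
The encore ends at 12:07 PM + 82 min = 1:29 PM.

1:29 PM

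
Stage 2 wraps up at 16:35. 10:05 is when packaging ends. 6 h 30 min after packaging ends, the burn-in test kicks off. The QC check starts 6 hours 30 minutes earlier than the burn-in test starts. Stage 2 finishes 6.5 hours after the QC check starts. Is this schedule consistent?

Yes

The burn-in test starts at 10:05 + 390 min = 16:35.
The QC check starts at 16:35 − 390 min = 10:05.
Stage 2 ends at 10:05 + 390 min = 16:35.
That matches the stated 16:35, so the schedule is consistent.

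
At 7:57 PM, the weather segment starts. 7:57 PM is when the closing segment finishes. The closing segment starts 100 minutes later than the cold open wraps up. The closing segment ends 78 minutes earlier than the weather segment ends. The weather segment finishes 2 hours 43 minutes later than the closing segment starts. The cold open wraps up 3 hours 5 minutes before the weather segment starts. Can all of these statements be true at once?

Yes

The cold open ends at 7:57 PM − 185 min = 4:52 PM.
The closing segment starts at 4:52 PM + 100 min = 6:32 PM.
The weather segment ends at 6:32 PM + 163 min = 9:15 PM.
The closing segment ends at 9:15 PM − 78 min = 7:57 PM.
That matches the stated 7:57 PM, so the schedule is consistent.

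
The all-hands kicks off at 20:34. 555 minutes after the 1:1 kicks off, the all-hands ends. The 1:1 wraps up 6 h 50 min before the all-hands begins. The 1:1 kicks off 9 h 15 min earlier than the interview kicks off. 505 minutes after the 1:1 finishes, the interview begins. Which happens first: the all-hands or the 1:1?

the 1:1

The 1:1 ends at 20:34 − 410 min = 13:44.
The interview starts at 13:44 + 505 min = 22:09.
The 1:1 starts at 22:09 − 555 min = 12:54.
The all-hands starts at 20:34 and the 1:1 starts at 12:54, so the 1:1 is first.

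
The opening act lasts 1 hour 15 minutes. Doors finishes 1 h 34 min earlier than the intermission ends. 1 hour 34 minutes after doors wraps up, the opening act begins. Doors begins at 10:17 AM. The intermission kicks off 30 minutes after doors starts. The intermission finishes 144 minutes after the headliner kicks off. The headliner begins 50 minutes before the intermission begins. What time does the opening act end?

The intermission starts at 10:17 AM + 30 min = 10:47 AM.
The headliner starts at 10:47 AM − 50 min = 9:57 AM.
The intermission ends at 9:57 AM + 144 min = 12:21 PM.
Doors ends at 12:21 PM − 94 min = 10:47 AM.
The opening act starts at 10:47 AM + 94 min = 12:21 PM.
The opening act ends at 12:21 PM + 75 min = 1:36 PM.

1:36 PM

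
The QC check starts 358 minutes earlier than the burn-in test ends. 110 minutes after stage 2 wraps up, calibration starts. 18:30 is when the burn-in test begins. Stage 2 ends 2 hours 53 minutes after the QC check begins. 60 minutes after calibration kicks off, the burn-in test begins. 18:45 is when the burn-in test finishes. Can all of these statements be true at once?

The QC check starts at 18:45 − 358 min = 12:47.
Stage 2 ends at 12:47 + 173 min = 15:40.
Calibration starts at 15:40 + 110 min = 17:30.
The burn-in test starts at 17:30 + 60 min = 18:30.
That matches the stated 18:30, so the schedule is consistent.

Yes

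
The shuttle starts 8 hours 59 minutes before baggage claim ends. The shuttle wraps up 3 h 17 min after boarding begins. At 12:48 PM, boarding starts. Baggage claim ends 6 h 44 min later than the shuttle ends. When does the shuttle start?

1:50 PM

The shuttle ends at 12:48 PM + 197 min = 4:05 PM.
Baggage claim ends at 4:05 PM + 404 min = 10:49 PM.
The shuttle starts at 10:49 PM − 539 min = 1:50 PM.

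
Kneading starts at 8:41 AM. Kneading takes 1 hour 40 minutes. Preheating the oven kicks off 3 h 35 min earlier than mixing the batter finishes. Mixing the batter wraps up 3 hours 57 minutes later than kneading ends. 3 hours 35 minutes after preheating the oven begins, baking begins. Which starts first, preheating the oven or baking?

Kneading ends at 8:41 AM + 100 min = 10:21 AM.
Mixing the batter ends at 10:21 AM + 237 min = 2:18 PM.
Preheating the oven starts at 2:18 PM − 215 min = 10:43 AM.
Baking starts at 10:43 AM + 215 min = 2:18 PM.
Preheating the oven starts at 10:43 AM and baking starts at 2:18 PM, so preheating the oven is first.

preheating the oven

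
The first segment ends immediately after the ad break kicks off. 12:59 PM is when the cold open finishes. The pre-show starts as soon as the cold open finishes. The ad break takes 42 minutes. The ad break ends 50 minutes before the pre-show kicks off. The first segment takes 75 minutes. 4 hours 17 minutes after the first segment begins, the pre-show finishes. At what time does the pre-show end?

2:29 PM

The pre-show starts at 12:59 PM.
The ad break ends at 12:59 PM − 50 min = 12:09 PM.
The ad break starts at 12:09 PM − 42 min = 11:27 AM.
So the first segment ends at 11:27 AM.
The first segment starts at 11:27 AM − 75 min = 10:12 AM.
The pre-show ends at 10:12 AM + 257 min = 2:29 PM.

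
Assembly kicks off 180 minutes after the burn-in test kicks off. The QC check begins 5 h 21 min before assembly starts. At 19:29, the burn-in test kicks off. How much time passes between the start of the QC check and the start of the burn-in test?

Assembly starts at 19:29 + 180 min = 22:29.
The QC check starts at 22:29 − 321 min = 17:08.
From 17:08 to 19:29 is 2 hours 21 minutes.

2 hours 21 minutes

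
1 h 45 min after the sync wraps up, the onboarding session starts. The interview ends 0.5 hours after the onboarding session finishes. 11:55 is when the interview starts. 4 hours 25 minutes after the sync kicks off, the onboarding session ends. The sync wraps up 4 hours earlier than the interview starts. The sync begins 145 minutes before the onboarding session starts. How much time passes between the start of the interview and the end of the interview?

15 minutes

The sync ends at 11:55 − 240 min = 07:55.
The onboarding session starts at 07:55 + 105 min = 09:40.
The sync starts at 09:40 − 145 min = 07:15.
The onboarding session ends at 07:15 + 265 min = 11:40.
The interview ends at 11:40 + 30 min = 12:10.
From 11:55 to 12:10 is 15 minutes.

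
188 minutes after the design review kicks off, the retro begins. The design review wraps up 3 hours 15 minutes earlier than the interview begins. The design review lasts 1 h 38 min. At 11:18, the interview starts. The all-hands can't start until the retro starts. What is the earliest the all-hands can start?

The design review ends at 11:18 − 195 min = 08:03.
The design review starts at 08:03 − 98 min = 06:25.
The retro starts at 06:25 + 188 min = 09:33.
The all-hands is bounded by the retro, so the earliest it can start is 09:33.

09:33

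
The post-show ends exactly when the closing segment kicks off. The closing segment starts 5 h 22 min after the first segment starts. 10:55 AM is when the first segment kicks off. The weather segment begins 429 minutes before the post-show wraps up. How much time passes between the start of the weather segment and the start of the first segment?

The closing segment starts at 10:55 AM + 322 min = 4:17 PM.
So the post-show ends at 4:17 PM.
The weather segment starts at 4:17 PM − 429 min = 9:08 AM.
From 9:08 AM to 10:55 AM is 1 hour 47 minutes.

1 hour 47 minutes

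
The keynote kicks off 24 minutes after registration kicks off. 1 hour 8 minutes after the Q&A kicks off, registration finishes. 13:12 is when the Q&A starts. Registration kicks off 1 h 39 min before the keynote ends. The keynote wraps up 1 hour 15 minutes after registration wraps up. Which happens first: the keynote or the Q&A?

the Q&A

Registration ends at 13:12 + 68 min = 14:20.
The keynote ends at 14:20 + 75 min = 15:35.
Registration starts at 15:35 − 99 min = 13:56.
The keynote starts at 13:56 + 24 min = 14:20.
The keynote starts at 14:20 and the Q&A starts at 13:12, so the Q&A is first.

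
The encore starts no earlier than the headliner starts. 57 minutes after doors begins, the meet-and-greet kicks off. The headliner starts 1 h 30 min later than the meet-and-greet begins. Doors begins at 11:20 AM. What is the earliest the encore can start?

The meet-and-greet starts at 11:20 AM + 57 min = 12:17 PM.
The headliner starts at 12:17 PM + 90 min = 1:47 PM.
The encore is bounded by the headliner, so the earliest it can start is 1:47 PM.

1:47 PM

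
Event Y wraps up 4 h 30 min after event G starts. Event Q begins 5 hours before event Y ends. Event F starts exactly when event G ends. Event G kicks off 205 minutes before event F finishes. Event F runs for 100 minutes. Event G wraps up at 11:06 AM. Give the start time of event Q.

8:51 AM

Event F starts at 11:06 AM.
Event F ends at 11:06 AM + 100 min = 12:46 PM.
Event G starts at 12:46 PM − 205 min = 9:21 AM.
Event Y ends at 9:21 AM + 270 min = 1:51 PM.
Event Q starts at 1:51 PM − 300 min = 8:51 AM.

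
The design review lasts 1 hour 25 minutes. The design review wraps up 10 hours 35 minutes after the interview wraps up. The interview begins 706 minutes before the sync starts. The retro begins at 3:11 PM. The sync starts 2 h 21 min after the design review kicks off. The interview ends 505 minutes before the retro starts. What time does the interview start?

The interview ends at 3:11 PM − 505 min = 6:46 AM.
The design review ends at 6:46 AM + 635 min = 5:21 PM.
The design review starts at 5:21 PM − 85 min = 3:56 PM.
The sync starts at 3:56 PM + 141 min = 6:17 PM.
The interview starts at 6:17 PM − 706 min = 6:31 AM.

6:31 AM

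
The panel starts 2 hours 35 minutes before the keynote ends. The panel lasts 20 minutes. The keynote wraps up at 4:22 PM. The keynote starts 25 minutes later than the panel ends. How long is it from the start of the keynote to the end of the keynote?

The panel starts at 4:22 PM − 155 min = 1:47 PM.
The panel ends at 1:47 PM + 20 min = 2:07 PM.
The keynote starts at 2:07 PM + 25 min = 2:32 PM.
From 2:32 PM to 4:22 PM is 110 minutes.

110 minutes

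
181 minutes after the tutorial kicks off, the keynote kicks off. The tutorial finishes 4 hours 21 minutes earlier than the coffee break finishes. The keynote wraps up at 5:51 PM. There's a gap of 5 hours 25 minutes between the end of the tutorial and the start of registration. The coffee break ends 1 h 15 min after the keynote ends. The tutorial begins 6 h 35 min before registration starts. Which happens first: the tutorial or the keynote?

The coffee break ends at 5:51 PM + 75 min = 7:06 PM.
The tutorial ends at 7:06 PM − 261 min = 2:45 PM.
Registration starts at 2:45 PM + 325 min = 8:10 PM.
The tutorial starts at 8:10 PM − 395 min = 1:35 PM.
The keynote starts at 1:35 PM + 181 min = 4:36 PM.
The tutorial starts at 1:35 PM and the keynote starts at 4:36 PM, so the tutorial is first.

the tutorial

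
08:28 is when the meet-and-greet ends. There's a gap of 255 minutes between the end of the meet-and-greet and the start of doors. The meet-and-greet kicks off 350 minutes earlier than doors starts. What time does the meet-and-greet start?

Doors starts at 08:28 + 255 min = 12:43.
The meet-and-greet starts at 12:43 − 350 min = 06:53.

06:53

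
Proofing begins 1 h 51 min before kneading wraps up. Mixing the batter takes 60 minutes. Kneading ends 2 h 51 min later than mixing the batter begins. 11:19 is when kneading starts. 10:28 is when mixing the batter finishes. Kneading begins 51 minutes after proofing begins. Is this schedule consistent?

Yes

Mixing the batter starts at 10:28 − 60 min = 09:28.
Kneading ends at 09:28 + 171 min = 12:19.
Proofing starts at 12:19 − 111 min = 10:28.
Kneading starts at 10:28 + 51 min = 11:19.
That matches the stated 11:19, so the schedule is consistent.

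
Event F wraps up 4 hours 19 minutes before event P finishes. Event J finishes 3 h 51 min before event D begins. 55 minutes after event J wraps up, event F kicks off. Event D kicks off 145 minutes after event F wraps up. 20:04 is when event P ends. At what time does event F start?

Event F ends at 20:04 − 259 min = 15:45.
Event D starts at 15:45 + 145 min = 18:10.
Event J ends at 18:10 − 231 min = 14:19.
Event F starts at 14:19 + 55 min = 15:14.

15:14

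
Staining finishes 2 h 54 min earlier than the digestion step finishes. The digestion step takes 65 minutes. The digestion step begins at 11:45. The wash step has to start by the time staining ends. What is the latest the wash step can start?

The digestion step ends at 11:45 + 65 min = 12:50.
Staining ends at 12:50 − 174 min = 09:56.
The wash step is bounded by staining, so the latest it can start is 09:56.

09:56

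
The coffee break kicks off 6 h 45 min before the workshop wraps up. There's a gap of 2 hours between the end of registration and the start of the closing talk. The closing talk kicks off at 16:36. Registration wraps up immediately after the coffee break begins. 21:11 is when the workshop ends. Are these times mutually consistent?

No

The coffee break starts at 21:11 − 405 min = 14:26.
So registration ends at 14:26.
The closing talk starts at 14:26 + 120 min = 16:26.
But the closing talk is also said to start at 16:36 — a 10-minute conflict.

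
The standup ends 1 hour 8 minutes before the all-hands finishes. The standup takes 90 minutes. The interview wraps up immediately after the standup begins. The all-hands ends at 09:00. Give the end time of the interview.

The standup ends at 09:00 − 68 min = 07:52.
The standup starts at 07:52 − 90 min = 06:22.
So the interview ends at 06:22.

06:22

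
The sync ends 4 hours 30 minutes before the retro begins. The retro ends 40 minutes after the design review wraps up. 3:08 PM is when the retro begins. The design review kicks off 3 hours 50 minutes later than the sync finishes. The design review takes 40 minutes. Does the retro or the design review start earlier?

the design review

The sync ends at 3:08 PM − 270 min = 10:38 AM.
The design review starts at 10:38 AM + 230 min = 2:28 PM.
The retro starts at 3:08 PM and the design review starts at 2:28 PM, so the design review is first.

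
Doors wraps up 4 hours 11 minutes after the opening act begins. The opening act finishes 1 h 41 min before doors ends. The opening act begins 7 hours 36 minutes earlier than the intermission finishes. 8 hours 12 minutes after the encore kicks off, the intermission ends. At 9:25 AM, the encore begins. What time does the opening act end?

The intermission ends at 9:25 AM + 492 min = 5:37 PM.
The opening act starts at 5:37 PM − 456 min = 10:01 AM.
Doors ends at 10:01 AM + 251 min = 2:12 PM.
The opening act ends at 2:12 PM − 101 min = 12:31 PM.

12:31 PM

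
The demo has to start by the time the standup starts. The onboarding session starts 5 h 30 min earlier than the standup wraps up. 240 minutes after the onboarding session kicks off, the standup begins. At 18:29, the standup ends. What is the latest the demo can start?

16:59

The onboarding session starts at 18:29 − 330 min = 12:59.
The standup starts at 12:59 + 240 min = 16:59.
The demo is bounded by the standup, so the latest it can start is 16:59.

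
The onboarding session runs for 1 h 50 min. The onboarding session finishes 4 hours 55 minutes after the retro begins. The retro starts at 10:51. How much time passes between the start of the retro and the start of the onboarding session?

The onboarding session ends at 10:51 + 295 min = 15:46.
The onboarding session starts at 15:46 − 110 min = 13:56.
From 10:51 to 13:56 is 3 h 5 min.

3 h 5 min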